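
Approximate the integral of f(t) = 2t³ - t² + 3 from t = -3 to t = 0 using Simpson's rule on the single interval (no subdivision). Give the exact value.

S = (b−a)/6 · [f(-3) + 4f(-1.5) + f(0)] = 0.5·[(-60) + 4·(-6) + 3] = -40.5.

-40.5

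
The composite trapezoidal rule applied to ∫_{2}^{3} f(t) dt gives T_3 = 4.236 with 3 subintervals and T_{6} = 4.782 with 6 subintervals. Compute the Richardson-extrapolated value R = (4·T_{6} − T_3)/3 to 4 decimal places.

R = (4·T_{6} − T_3) / 3 = (4·4.782 − 4.236)/3 = (14.892)/3 = 4.9640.

4.9640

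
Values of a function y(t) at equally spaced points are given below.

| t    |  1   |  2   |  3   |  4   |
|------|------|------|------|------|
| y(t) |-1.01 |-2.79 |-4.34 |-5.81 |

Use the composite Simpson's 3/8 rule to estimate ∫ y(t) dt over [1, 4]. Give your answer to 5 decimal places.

h = 1, n = 3.
(3h/8)·[y₀ + 3y₁ + 3y₂ + y₃] = 0.375·(-28.21) = -10.57875.

-10.57875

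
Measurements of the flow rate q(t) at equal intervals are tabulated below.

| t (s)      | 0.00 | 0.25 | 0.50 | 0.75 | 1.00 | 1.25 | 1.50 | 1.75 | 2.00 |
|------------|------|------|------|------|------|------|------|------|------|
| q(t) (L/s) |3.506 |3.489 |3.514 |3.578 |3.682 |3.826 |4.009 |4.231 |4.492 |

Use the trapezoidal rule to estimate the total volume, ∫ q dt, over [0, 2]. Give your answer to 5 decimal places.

h = 0.25, n = 8.
(h/2)·[y₀ + 2y₁ + 2y₂ + 2y₃ + 2y₄ + 2y₅ + 2y₆ + 2y₇ + y₈] = 0.125·(60.656) = 7.58200.

7.58200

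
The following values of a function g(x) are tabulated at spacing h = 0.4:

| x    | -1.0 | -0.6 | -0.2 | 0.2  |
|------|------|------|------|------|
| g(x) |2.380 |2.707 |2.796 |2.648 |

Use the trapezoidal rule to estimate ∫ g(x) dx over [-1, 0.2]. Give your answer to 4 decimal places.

h = 0.4, n = 3.
(h/2)·[y₀ + 2y₁ + 2y₂ + y₃] = 0.2·(16.034) = 3.2068.

3.2068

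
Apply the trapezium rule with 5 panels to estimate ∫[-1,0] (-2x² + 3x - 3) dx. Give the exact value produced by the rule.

h = (0 − (-1))/5 = 0.2.
Nodes x₀,…,x₅ = -1, -0.8, -0.6, -0.4, -0.2, 0.
f(x) = -2x² + 3x - 3: f₀=-8, f₁=-6.68, f₂=-5.52, f₃=-4.52, f₄=-3.68, f₅=-3.
(h/2)·[f₀ + 2f₁ + 2f₂ + 2f₃ + 2f₄ + f₅] = 0.1·(-51.8) = -5.18.

-5.18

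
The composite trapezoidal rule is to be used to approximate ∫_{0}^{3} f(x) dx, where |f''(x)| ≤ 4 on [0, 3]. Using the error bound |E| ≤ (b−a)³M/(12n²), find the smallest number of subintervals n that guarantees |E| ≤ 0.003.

55

Need 108/(12n²) ≤ 0.003.
n² ≥ 108/(12·0.003) = 3000 ⇒ n ≥ 54.7723, so the smallest n is 55.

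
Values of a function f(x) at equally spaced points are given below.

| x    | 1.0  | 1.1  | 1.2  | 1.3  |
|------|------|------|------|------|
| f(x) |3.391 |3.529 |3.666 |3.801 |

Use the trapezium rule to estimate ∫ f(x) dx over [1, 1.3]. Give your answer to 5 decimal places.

1.07910

h = 0.1, n = 3.
(h/2)·[y₀ + 2y₁ + 2y₂ + y₃] = 0.05·(21.582) = 1.07910.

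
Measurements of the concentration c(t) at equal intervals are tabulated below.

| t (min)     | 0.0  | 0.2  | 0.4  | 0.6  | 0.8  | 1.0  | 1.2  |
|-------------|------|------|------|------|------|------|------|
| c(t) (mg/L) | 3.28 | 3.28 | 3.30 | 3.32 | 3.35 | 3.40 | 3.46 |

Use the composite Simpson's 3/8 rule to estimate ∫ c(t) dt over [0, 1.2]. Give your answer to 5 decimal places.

h = 0.2, n = 6.
(3h/8)·[y₀ + 3y₁ + 3y₂ + 2y₃ + 3y₄ + 3y₅ + y₆] = 0.075·(53.37) = 4.00275.

4.00275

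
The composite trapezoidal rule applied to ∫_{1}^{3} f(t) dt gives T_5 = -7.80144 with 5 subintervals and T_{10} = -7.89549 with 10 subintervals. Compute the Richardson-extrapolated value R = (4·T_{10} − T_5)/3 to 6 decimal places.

-7.926840

R = (4·T_{10} − T_5) / 3 = (4·(-7.89549) − (-7.80144))/3 = (-23.78052)/3 = -7.926840.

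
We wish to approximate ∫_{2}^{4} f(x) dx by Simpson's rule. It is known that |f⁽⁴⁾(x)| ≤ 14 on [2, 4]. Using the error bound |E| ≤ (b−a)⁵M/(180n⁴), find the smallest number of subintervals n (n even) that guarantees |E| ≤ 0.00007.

14

Need 448/(180n⁴) ≤ 0.00007.
n⁴ ≥ 448/(180·0.00007) = 35555.6 ⇒ n ≥ 13.7318, so the smallest even n is 14. (n must be even for Simpson's rule.)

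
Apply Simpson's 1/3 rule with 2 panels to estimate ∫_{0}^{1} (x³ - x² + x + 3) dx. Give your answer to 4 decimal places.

3.4167

h = (1 − 0)/2 = 0.5.
Nodes x₀,…,x₂ = 0, 0.5, 1.
f(x) = x³ - x² + x + 3: f₀=3, f₁=3.375, f₂=4.
(h/3)·[f₀ + 4f₁ + f₂] = 0.166667·(20.5) = 3.4167.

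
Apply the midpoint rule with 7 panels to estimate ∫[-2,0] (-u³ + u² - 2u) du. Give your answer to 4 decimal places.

10.6122

h = (0 − (-2))/7 = 0.285714.
Midpoints m₁,…,m₇ = -1.857143, -1.571429, -1.285714, -1, -0.714286, -0.428571, -0.142857.
f(m₁)=13.568513, f(m₂)=9.492711, f(m₃)=6.349854, f(m₄)=4, f(m₅)=2.303207, f(m₆)=1.119534, f(m₇)=0.309038.
h·[f(m₁) + f(m₂) + f(m₃) + f(m₄) + f(m₅) + f(m₆) + f(m₇)] = 0.285714·(37.142857) = 10.6122.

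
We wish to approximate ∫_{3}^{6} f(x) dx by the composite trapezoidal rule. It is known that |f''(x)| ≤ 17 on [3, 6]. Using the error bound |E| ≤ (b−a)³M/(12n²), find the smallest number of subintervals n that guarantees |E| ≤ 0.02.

44

Need 459/(12n²) ≤ 0.02.
n² ≥ 459/(12·0.02) = 1912.5 ⇒ n ≥ 43.7321, so the smallest n is 44.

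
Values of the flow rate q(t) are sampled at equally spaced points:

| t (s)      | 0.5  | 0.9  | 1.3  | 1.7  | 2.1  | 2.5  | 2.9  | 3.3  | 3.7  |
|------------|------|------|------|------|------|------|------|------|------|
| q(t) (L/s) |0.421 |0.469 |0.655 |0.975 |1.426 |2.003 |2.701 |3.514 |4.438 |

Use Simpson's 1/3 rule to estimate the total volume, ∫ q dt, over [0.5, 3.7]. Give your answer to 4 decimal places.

h = 0.4, n = 8.
(h/3)·[y₀ + 4y₁ + 2y₂ + 4y₃ + 2y₄ + 4y₅ + 2y₆ + 4y₇ + y₈] = 0.133333·(42.267) = 5.6356.

5.6356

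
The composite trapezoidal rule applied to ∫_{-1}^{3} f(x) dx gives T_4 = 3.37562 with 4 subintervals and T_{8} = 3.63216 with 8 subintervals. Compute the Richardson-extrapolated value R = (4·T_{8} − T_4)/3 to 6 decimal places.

3.717673

R = (4·T_{8} − T_4) / 3 = (4·3.63216 − 3.37562)/3 = (11.15302)/3 = 3.717673.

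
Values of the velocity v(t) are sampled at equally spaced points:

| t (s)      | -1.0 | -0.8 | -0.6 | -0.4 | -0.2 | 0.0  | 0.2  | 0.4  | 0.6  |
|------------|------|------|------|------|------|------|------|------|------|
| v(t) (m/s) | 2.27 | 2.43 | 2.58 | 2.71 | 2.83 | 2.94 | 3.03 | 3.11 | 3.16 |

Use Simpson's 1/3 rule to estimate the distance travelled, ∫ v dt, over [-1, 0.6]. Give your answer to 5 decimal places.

4.47133

h = 0.2, n = 8.
(h/3)·[y₀ + 4y₁ + 2y₂ + 4y₃ + 2y₄ + 4y₅ + 2y₆ + 4y₇ + y₈] = 0.066667·(67.07) = 4.47133.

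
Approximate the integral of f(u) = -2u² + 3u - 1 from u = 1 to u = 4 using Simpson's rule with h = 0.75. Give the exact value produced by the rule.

-22.5

h = (4 − 1)/4 = 0.75.
Nodes u₀,…,u₄ = 1, 1.75, 2.5, 3.25, 4.
f(u) = -2u² + 3u - 1: f₀=0, f₁=-1.875, f₂=-6, f₃=-12.375, f₄=-21.
(h/3)·[f₀ + 4f₁ + 2f₂ + 4f₃ + f₄] = 0.25·(-90) = -22.5.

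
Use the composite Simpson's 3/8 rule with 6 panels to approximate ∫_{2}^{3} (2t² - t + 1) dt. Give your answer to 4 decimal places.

11.1667

h = (3 − 2)/6 = 0.166667.
Nodes t₀,…,t₆ = 2, 2.166667, 2.333333, 2.5, 2.666667, 2.833333, 3.
f(t) = 2t² - t + 1: f₀=7, f₁=8.222222, f₂=9.555556, f₃=11, f₄=12.555556, f₅=14.222222, f₆=16.
(3h/8)·[f₀ + 3f₁ + 3f₂ + 2f₃ + 3f₄ + 3f₅ + f₆] = 0.0625·(178.666667) = 11.1667.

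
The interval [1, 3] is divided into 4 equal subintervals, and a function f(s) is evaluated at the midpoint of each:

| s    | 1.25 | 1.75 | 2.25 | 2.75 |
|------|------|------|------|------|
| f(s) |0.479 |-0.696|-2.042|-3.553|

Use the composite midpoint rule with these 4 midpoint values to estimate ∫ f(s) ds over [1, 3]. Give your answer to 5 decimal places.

-2.90600

h = 0.5, n = 4.
h·[y(m₁) + y(m₂) + y(m₃) + y(m₄)] = 0.5·(-5.812) = -2.90600.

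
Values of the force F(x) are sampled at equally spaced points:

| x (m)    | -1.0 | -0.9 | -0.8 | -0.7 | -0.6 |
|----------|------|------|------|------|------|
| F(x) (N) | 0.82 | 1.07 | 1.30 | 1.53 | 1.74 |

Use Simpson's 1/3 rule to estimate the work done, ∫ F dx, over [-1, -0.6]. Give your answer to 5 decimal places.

h = 0.1, n = 4.
(h/3)·[y₀ + 4y₁ + 2y₂ + 4y₃ + y₄] = 0.033333·(15.56) = 0.51867.

0.51867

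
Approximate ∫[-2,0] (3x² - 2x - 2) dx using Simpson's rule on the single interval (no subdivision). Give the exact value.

S = (b−a)/6 · [f(-2) + 4f(-1) + f(0)] = 0.333333·[14 + 4·3 + (-2)] = 8.

8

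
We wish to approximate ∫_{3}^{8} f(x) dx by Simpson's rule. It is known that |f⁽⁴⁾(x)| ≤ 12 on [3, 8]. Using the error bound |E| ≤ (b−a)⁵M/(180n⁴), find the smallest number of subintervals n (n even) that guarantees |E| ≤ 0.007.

Need 37500/(180n⁴) ≤ 0.007.
n⁴ ≥ 37500/(180·0.007) = 29761.9 ⇒ n ≥ 13.1345, so the smallest even n is 14. (n must be even for Simpson's rule.)

14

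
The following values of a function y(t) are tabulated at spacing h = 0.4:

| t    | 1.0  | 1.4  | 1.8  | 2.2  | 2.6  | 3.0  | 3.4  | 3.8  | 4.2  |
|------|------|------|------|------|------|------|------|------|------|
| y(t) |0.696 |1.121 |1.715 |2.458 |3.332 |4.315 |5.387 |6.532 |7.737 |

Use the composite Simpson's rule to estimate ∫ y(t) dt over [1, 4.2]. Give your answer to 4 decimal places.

11.6007

h = 0.4, n = 8.
(h/3)·[y₀ + 4y₁ + 2y₂ + 4y₃ + 2y₄ + 4y₅ + 2y₆ + 4y₇ + y₈] = 0.133333·(87.005) = 11.6007.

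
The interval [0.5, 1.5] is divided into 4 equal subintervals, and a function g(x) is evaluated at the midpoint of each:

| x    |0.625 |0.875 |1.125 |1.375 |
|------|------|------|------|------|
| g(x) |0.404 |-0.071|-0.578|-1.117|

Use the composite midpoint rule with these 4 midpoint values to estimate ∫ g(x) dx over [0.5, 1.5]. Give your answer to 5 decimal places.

h = 0.25, n = 4.
h·[y(m₁) + y(m₂) + y(m₃) + y(m₄)] = 0.25·(-1.362) = -0.34050.

-0.34050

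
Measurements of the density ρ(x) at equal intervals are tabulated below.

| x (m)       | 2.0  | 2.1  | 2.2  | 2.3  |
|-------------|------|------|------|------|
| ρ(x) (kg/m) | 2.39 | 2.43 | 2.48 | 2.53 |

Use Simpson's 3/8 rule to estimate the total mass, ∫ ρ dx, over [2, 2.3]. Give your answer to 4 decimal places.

h = 0.1, n = 3.
(3h/8)·[y₀ + 3y₁ + 3y₂ + y₃] = 0.0375·(19.65) = 0.7369.

0.7369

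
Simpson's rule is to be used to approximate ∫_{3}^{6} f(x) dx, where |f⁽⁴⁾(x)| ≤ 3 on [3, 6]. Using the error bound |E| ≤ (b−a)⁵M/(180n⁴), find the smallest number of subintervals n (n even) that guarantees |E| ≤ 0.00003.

20

Need 729/(180n⁴) ≤ 0.00003.
n⁴ ≥ 729/(180·0.00003) = 135000 ⇒ n ≥ 19.1683, so the smallest even n is 20. (n must be even for Simpson's rule.)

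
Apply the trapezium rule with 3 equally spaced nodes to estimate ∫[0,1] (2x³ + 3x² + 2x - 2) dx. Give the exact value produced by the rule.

h = (1 − 0)/2 = 0.5.
Nodes x₀,…,x₂ = 0, 0.5, 1.
f(x) = 2x³ + 3x² + 2x - 2: f₀=-2, f₁=0, f₂=5.
(h/2)·[f₀ + 2f₁ + f₂] = 0.25·(3) = 0.75.

0.75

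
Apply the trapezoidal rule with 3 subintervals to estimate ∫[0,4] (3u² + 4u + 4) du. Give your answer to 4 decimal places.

115.5556

h = (4 − 0)/3 = 1.333333.
Nodes u₀,…,u₃ = 0, 1.333333, 2.666667, 4.
f(u) = 3u² + 4u + 4: f₀=4, f₁=14.666667, f₂=36, f₃=68.
(h/2)·[f₀ + 2f₁ + 2f₂ + f₃] = 0.666667·(173.333333) = 115.5556.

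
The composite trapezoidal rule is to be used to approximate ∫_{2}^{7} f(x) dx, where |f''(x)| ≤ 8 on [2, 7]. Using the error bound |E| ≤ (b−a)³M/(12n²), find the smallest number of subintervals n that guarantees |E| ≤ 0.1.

Need 1000/(12n²) ≤ 0.1.
n² ≥ 1000/(12·0.1) = 833.333 ⇒ n ≥ 28.8675, so the smallest n is 29.

29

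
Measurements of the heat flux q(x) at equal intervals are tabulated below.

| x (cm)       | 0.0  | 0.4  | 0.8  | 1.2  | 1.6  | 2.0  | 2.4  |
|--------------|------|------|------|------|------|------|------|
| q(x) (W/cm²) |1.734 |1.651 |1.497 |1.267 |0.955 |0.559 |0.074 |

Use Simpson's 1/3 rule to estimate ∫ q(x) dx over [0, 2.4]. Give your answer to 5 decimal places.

2.74933

h = 0.4, n = 6.
(h/3)·[y₀ + 4y₁ + 2y₂ + 4y₃ + 2y₄ + 4y₅ + y₆] = 0.133333·(20.620) = 2.74933.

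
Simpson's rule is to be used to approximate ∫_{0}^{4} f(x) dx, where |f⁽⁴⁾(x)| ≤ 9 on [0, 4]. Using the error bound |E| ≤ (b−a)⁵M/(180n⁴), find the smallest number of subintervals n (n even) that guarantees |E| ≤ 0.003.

Need 9216/(180n⁴) ≤ 0.003.
n⁴ ≥ 9216/(180·0.003) = 17066.7 ⇒ n ≥ 11.4298, so the smallest even n is 12. (n must be even for Simpson's rule.)

12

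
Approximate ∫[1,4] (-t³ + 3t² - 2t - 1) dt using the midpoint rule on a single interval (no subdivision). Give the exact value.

-8.625

M = (b−a)·f(2.5) = 3·(-2.875) = -8.625.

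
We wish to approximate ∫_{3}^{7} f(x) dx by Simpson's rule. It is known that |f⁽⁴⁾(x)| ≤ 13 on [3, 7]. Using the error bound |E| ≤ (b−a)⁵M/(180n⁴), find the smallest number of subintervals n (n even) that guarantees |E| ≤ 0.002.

Need 13312/(180n⁴) ≤ 0.002.
n⁴ ≥ 13312/(180·0.002) = 36977.8 ⇒ n ≥ 13.8671, so the smallest even n is 14. (n must be even for Simpson's rule.)

14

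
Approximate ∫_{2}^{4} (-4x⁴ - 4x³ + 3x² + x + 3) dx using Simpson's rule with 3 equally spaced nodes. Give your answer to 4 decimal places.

-966.6667

h = (4 − 2)/2 = 1.
Nodes x₀,…,x₂ = 2, 3, 4.
f(x) = -4x⁴ - 4x³ + 3x² + x + 3: f₀=-79, f₁=-399, f₂=-1225.
(h/3)·[f₀ + 4f₁ + f₂] = 0.333333·(-2900) = -966.6667.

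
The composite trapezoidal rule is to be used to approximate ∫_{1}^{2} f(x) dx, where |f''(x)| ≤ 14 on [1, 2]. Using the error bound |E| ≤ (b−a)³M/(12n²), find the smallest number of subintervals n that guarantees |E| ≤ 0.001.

Need 14/(12n²) ≤ 0.001.
n² ≥ 14/(12·0.001) = 1166.67 ⇒ n ≥ 34.1565, so the smallest n is 35.

35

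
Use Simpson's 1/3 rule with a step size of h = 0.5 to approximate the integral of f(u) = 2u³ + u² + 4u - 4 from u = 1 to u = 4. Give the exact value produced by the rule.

166.5

h = (4 − 1)/6 = 0.5.
Nodes u₀,…,u₆ = 1, 1.5, 2, 2.5, 3, 3.5, 4.
f(u) = 2u³ + u² + 4u - 4: f₀=3, f₁=11, f₂=24, f₃=43.5, f₄=71, f₅=108, f₆=156.
(h/3)·[f₀ + 4f₁ + 2f₂ + 4f₃ + 2f₄ + 4f₅ + f₆] = 0.166667·(999) = 166.5.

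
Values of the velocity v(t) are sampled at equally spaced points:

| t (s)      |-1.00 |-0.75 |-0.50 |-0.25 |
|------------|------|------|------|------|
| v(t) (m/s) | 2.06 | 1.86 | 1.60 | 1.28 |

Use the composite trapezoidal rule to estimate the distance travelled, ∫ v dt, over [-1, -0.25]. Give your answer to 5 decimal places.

1.28250

h = 0.25, n = 3.
(h/2)·[y₀ + 2y₁ + 2y₂ + y₃] = 0.125·(10.26) = 1.28250.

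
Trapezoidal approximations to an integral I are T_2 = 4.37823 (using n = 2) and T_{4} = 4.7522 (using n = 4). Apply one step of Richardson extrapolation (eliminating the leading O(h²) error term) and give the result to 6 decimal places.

R = (4·T_{4} − T_2) / 3 = (4·4.7522 − 4.37823)/3 = (14.63057)/3 = 4.876857.

4.876857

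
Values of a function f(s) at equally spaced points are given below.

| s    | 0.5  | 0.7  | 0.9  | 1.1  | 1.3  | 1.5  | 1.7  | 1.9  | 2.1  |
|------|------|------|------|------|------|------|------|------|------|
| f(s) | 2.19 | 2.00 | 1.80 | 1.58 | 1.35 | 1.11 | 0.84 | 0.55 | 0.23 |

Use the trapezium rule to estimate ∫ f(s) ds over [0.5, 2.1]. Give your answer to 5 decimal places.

h = 0.2, n = 8.
(h/2)·[y₀ + 2y₁ + 2y₂ + 2y₃ + 2y₄ + 2y₅ + 2y₆ + 2y₇ + y₈] = 0.1·(20.88) = 2.08800.

2.08800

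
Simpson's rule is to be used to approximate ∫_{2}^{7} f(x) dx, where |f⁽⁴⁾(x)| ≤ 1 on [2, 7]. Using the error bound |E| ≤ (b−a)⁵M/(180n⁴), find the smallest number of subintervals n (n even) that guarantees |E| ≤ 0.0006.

14

Need 3125/(180n⁴) ≤ 0.0006.
n⁴ ≥ 3125/(180·0.0006) = 28935.2 ⇒ n ≥ 13.0424, so the smallest even n is 14. (n must be even for Simpson's rule.)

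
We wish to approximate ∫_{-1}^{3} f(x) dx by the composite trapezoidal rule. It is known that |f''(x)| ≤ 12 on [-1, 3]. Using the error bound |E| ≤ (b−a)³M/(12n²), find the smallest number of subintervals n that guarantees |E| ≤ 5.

Need 768/(12n²) ≤ 5.
n² ≥ 768/(12·5) = 12.8 ⇒ n ≥ 3.5777, so the smallest n is 4.

4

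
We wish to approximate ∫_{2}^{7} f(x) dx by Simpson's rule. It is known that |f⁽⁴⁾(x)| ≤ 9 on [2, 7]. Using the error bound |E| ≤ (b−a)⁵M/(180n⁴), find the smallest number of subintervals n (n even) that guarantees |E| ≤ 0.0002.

Need 28125/(180n⁴) ≤ 0.0002.
n⁴ ≥ 28125/(180·0.0002) = 781250 ⇒ n ≥ 29.7302, so the smallest even n is 30. (n must be even for Simpson's rule.)

30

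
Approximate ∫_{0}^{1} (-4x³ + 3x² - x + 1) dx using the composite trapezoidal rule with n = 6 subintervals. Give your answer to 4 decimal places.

0.4861

h = (1 − 0)/6 = 0.166667.
Nodes x₀,…,x₆ = 0, 0.166667, 0.333333, 0.5, 0.666667, 0.833333, 1.
f(x) = -4x³ + 3x² - x + 1: f₀=1, f₁=0.898148, f₂=0.851852, f₃=0.75, f₄=0.481481, f₅=-0.064815, f₆=-1.
(h/2)·[f₀ + 2f₁ + 2f₂ + 2f₃ + 2f₄ + 2f₅ + f₆] = 0.083333·(5.833333) = 0.4861.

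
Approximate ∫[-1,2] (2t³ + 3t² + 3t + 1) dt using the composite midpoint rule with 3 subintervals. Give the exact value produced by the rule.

h = (2 − (-1))/3 = 1.
Midpoints m₁,…,m₃ = -0.5, 0.5, 1.5.
f(m₁)=0, f(m₂)=3.5, f(m₃)=19.
h·[f(m₁) + f(m₂) + f(m₃)] = 1·(22.5) = 22.5.

22.5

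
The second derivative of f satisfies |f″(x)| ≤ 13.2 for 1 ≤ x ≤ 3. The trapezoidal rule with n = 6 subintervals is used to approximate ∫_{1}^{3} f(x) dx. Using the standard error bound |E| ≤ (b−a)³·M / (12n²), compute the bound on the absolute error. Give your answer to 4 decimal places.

0.2444

|E| ≤ (2)³·13.2 / (12·6²) = 105.6/432 = 0.2444.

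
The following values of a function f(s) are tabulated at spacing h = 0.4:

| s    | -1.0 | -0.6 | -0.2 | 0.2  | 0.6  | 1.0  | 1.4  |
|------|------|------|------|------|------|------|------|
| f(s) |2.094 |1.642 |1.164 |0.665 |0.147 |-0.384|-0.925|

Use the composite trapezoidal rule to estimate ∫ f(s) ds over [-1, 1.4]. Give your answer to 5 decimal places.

h = 0.4, n = 6.
(h/2)·[y₀ + 2y₁ + 2y₂ + 2y₃ + 2y₄ + 2y₅ + y₆] = 0.2·(7.637) = 1.52740.

1.52740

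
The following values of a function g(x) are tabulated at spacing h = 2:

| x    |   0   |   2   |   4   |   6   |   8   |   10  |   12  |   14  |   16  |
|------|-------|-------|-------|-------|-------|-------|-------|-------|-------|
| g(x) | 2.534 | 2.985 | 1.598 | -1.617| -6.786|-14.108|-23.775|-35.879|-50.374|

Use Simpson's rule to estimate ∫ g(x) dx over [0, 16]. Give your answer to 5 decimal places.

h = 2, n = 8.
(h/3)·[y₀ + 4y₁ + 2y₂ + 4y₃ + 2y₄ + 4y₅ + 2y₆ + 4y₇ + y₈] = 0.666667·(-300.242) = -200.16133.

-200.16133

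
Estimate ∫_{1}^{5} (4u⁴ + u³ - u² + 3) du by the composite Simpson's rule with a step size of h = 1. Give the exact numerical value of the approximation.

2628

h = (5 − 1)/4 = 1.
Nodes u₀,…,u₄ = 1, 2, 3, 4, 5.
f(u) = 4u⁴ + u³ - u² + 3: f₀=7, f₁=71, f₂=345, f₃=1075, f₄=2603.
(h/3)·[f₀ + 4f₁ + 2f₂ + 4f₃ + f₄] = 0.333333·(7884) = 2628.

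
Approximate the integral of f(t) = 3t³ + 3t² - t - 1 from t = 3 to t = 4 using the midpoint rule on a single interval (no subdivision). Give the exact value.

160.875

M = (b−a)·f(3.5) = 1·(160.875) = 160.875.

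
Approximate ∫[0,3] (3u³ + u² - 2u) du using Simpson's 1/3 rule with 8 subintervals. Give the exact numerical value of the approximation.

h = (3 − 0)/8 = 0.375.
Nodes u₀,…,u₈ = 0, 0.375, 0.75, 1.125, 1.5, 1.875, 2.25, 2.625, 3.
f(u) = 3u³ + u² - 2u: f₀=0, f₁=-0.451171875, f₂=0.328125, f₃=3.287109375, f₄=9.375, f₅=19.541015625, f₆=34.734375, f₇=55.904296875, f₈=84.
(h/3)·[f₀ + 4f₁ + 2f₂ + 4f₃ + 2f₄ + 4f₅ + 2f₆ + 4f₇ + f₈] = 0.125·(486) = 60.75.

60.75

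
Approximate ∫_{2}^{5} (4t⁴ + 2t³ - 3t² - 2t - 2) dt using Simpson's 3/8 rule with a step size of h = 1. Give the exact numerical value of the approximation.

h = (5 − 2)/3 = 1.
Nodes t₀,…,t₃ = 2, 3, 4, 5.
f(t) = 4t⁴ + 2t³ - 3t² - 2t - 2: f₀=62, f₁=343, f₂=1094, f₃=2663.
(3h/8)·[f₀ + 3f₁ + 3f₂ + f₃] = 0.375·(7036) = 2638.5.

2638.5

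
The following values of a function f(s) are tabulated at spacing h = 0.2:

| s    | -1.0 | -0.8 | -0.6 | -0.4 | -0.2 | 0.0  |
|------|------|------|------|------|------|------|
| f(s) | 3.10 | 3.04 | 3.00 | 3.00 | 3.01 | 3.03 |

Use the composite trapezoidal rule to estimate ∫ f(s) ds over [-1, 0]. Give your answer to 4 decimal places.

3.0230

h = 0.2, n = 5.
(h/2)·[y₀ + 2y₁ + 2y₂ + 2y₃ + 2y₄ + y₅] = 0.1·(30.23) = 3.0230.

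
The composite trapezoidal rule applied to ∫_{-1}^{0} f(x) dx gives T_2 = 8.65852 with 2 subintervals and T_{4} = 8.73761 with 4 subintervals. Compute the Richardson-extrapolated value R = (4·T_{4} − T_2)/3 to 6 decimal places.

R = (4·T_{4} − T_2) / 3 = (4·8.73761 − 8.65852)/3 = (26.29192)/3 = 8.763973.

8.763973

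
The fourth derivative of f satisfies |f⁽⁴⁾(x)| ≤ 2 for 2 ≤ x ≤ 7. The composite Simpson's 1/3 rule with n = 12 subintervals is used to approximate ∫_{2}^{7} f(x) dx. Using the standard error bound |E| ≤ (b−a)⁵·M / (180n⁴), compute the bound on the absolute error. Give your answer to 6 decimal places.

|E| ≤ (5)⁵·2 / (180·12⁴) = 6250/3732480 = 0.001674.

0.001674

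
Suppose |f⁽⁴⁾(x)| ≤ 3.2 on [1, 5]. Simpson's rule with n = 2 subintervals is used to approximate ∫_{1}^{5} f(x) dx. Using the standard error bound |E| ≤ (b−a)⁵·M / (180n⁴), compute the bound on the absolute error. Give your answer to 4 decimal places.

|E| ≤ (4)⁵·3.2 / (180·2⁴) = 3276.8/2880 = 1.1378.

1.1378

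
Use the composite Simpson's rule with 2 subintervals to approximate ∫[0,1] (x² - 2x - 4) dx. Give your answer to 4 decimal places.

h = (1 − 0)/2 = 0.5.
Nodes x₀,…,x₂ = 0, 0.5, 1.
f(x) = x² - 2x - 4: f₀=-4, f₁=-4.75, f₂=-5.
(h/3)·[f₀ + 4f₁ + f₂] = 0.166667·(-28) = -4.6667.

-4.6667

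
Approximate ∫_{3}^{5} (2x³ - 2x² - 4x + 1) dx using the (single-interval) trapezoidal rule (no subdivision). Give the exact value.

T = (b−a)/2 · [f(3) + f(5)] = 1·[25 + 181] = 206.

206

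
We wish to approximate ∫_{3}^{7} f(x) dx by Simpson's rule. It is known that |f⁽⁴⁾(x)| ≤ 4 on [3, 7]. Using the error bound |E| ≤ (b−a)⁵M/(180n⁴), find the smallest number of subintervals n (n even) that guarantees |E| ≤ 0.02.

Need 4096/(180n⁴) ≤ 0.02.
n⁴ ≥ 4096/(180·0.02) = 1137.78 ⇒ n ≥ 5.8078, so the smallest even n is 6. (n must be even for Simpson's rule.)

6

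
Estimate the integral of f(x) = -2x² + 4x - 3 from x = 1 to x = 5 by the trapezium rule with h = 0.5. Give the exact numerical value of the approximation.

h = (5 − 1)/8 = 0.5.
Nodes x₀,…,x₈ = 1, 1.5, 2, 2.5, 3, 3.5, 4, 4.5, 5.
f(x) = -2x² + 4x - 3: f₀=-1, f₁=-1.5, f₂=-3, f₃=-5.5, f₄=-9, f₅=-13.5, f₆=-19, f₇=-25.5, f₈=-33.
(h/2)·[f₀ + 2f₁ + 2f₂ + 2f₃ + 2f₄ + 2f₅ + 2f₆ + 2f₇ + f₈] = 0.25·(-188) = -47.

-47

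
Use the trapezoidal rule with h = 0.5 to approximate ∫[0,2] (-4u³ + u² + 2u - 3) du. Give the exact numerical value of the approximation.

-16.25

h = (2 − 0)/4 = 0.5.
Nodes u₀,…,u₄ = 0, 0.5, 1, 1.5, 2.
f(u) = -4u³ + u² + 2u - 3: f₀=-3, f₁=-2.25, f₂=-4, f₃=-11.25, f₄=-27.
(h/2)·[f₀ + 2f₁ + 2f₂ + 2f₃ + f₄] = 0.25·(-65) = -16.25.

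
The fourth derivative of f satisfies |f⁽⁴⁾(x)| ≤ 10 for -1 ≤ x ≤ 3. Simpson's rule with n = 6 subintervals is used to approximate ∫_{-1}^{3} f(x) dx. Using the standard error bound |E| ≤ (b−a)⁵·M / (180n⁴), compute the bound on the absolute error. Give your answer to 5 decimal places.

0.04390

|E| ≤ (4)⁵·10 / (180·6⁴) = 10240/233280 = 0.04390.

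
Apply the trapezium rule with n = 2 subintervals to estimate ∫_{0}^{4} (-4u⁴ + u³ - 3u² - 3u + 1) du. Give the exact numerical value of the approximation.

-1164

h = (4 − 0)/2 = 2.
Nodes u₀,…,u₂ = 0, 2, 4.
f(u) = -4u⁴ + u³ - 3u² - 3u + 1: f₀=1, f₁=-73, f₂=-1019.
(h/2)·[f₀ + 2f₁ + f₂] = 1·(-1164) = -1164.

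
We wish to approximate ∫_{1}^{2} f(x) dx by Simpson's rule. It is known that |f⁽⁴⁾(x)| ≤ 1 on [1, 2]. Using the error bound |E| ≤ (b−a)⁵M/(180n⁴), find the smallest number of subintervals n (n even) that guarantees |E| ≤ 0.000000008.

Need 1/(180n⁴) ≤ 0.000000008.
n⁴ ≥ 1/(180·0.000000008) = 694444 ⇒ n ≥ 28.8675, so the smallest even n is 30. (n must be even for Simpson's rule.)

30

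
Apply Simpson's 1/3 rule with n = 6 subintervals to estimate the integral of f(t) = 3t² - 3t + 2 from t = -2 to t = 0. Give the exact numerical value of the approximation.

h = (0 − (-2))/6 = 0.333333.
Nodes t₀,…,t₆ = -2, -1.666667, -1.333333, -1, -0.666667, -0.333333, 0.
f(t) = 3t² - 3t + 2: f₀=20, f₁=15.333333, f₂=11.333333, f₃=8, f₄=5.333333, f₅=3.333333, f₆=2.
(h/3)·[f₀ + 4f₁ + 2f₂ + 4f₃ + 2f₄ + 4f₅ + f₆] = 0.111111·(162) = 18.

18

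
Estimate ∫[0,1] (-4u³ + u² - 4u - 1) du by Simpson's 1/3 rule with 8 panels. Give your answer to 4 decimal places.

h = (1 − 0)/8 = 0.125.
Nodes u₀,…,u₈ = 0, 0.125, 0.25, 0.375, 0.5, 0.625, 0.75, 0.875, 1.
f(u) = -4u³ + u² - 4u - 1: f₀=-1, f₁=-1.4921875, f₂=-2, f₃=-2.5703125, f₄=-3.25, f₅=-4.0859375, f₆=-5.125, f₇=-6.4140625, f₈=-8.
(h/3)·[f₀ + 4f₁ + 2f₂ + 4f₃ + 2f₄ + 4f₅ + 2f₆ + 4f₇ + f₈] = 0.041667·(-88) = -3.6667.

-3.6667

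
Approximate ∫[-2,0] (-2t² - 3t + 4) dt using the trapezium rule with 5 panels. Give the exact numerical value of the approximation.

h = (0 − (-2))/5 = 0.4.
Nodes t₀,…,t₅ = -2, -1.6, -1.2, -0.8, -0.4, 0.
f(t) = -2t² - 3t + 4: f₀=2, f₁=3.68, f₂=4.72, f₃=5.12, f₄=4.88, f₅=4.
(h/2)·[f₀ + 2f₁ + 2f₂ + 2f₃ + 2f₄ + f₅] = 0.2·(42.8) = 8.56.

8.56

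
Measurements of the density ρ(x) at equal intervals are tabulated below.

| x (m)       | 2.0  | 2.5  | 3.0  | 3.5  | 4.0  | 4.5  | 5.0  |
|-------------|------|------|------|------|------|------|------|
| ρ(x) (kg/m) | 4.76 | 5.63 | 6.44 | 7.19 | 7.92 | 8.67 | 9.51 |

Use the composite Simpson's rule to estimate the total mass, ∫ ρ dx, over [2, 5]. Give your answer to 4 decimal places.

21.4917

h = 0.5, n = 6.
(h/3)·[y₀ + 4y₁ + 2y₂ + 4y₃ + 2y₄ + 4y₅ + y₆] = 0.166667·(128.95) = 21.4917.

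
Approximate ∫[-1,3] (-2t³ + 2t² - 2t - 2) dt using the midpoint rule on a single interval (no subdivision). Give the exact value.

M = (b−a)·f(1) = 4·(-4) = -16.

-16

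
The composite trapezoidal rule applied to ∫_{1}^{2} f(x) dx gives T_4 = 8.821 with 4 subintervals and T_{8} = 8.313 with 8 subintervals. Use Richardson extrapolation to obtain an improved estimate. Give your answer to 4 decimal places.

R = (4·T_{8} − T_4) / 3 = (4·8.313 − 8.821)/3 = (24.431)/3 = 8.1437.

8.1437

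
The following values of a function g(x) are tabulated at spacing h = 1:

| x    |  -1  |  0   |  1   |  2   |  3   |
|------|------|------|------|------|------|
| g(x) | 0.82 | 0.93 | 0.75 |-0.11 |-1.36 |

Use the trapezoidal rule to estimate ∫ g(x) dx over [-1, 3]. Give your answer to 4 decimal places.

1.3000

h = 1, n = 4.
(h/2)·[y₀ + 2y₁ + 2y₂ + 2y₃ + y₄] = 0.5·(2.60) = 1.3000.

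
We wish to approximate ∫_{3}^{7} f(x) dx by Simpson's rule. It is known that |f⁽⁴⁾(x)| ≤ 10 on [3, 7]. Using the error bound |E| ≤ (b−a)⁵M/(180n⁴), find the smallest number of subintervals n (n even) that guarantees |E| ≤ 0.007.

10

Need 10240/(180n⁴) ≤ 0.007.
n⁴ ≥ 10240/(180·0.007) = 8126.98 ⇒ n ≥ 9.4947, so the smallest even n is 10. (n must be even for Simpson's rule.)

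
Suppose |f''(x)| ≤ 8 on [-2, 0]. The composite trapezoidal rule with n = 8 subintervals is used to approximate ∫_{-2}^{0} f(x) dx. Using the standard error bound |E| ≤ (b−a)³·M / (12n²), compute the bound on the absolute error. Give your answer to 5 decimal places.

0.08333

|E| ≤ (2)³·8 / (12·8²) = 64/768 = 0.08333.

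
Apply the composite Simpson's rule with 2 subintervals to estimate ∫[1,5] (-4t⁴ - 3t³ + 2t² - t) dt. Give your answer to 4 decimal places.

-2930.6667

h = (5 − 1)/2 = 2.
Nodes t₀,…,t₂ = 1, 3, 5.
f(t) = -4t⁴ - 3t³ + 2t² - t: f₀=-6, f₁=-390, f₂=-2830.
(h/3)·[f₀ + 4f₁ + f₂] = 0.666667·(-4396) = -2930.6667.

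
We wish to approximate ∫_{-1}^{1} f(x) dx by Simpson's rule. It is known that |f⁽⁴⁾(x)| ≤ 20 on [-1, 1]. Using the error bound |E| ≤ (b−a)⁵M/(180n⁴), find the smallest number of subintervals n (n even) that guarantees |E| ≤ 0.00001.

Need 640/(180n⁴) ≤ 0.00001.
n⁴ ≥ 640/(180·0.00001) = 355556 ⇒ n ≥ 24.4189, so the smallest even n is 26. (n must be even for Simpson's rule.)

26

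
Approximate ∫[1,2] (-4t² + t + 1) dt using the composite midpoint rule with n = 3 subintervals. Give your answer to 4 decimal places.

-6.7963

h = (2 − 1)/3 = 0.333333.
Midpoints m₁,…,m₃ = 1.166667, 1.5, 1.833333.
f(m₁)=-3.277778, f(m₂)=-6.5, f(m₃)=-10.611111.
h·[f(m₁) + f(m₂) + f(m₃)] = 0.333333·(-20.388889) = -6.7963.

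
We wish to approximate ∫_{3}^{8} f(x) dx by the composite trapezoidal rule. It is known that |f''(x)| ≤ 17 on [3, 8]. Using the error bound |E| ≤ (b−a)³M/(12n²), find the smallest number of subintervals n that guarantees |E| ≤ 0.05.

60

Need 2125/(12n²) ≤ 0.05.
n² ≥ 2125/(12·0.05) = 3541.67 ⇒ n ≥ 59.5119, so the smallest n is 60.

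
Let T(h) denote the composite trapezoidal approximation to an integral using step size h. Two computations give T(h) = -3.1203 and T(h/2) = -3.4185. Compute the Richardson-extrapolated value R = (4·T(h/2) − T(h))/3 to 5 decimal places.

R = (4·T(h/2) − T(h)) / 3 = (4·(-3.4185) − (-3.1203))/3 = (-10.5537)/3 = -3.51790.

-3.51790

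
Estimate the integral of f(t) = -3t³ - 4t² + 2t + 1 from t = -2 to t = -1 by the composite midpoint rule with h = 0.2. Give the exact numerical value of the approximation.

h = (-1 − (-2))/5 = 0.2.
Midpoints m₁,…,m₅ = -1.9, -1.7, -1.5, -1.3, -1.1.
f(m₁)=3.337, f(m₂)=0.779, f(m₃)=-0.875, f(m₄)=-1.769, f(m₅)=-2.047.
h·[f(m₁) + f(m₂) + f(m₃) + f(m₄) + f(m₅)] = 0.2·(-0.575) = -0.115.

-0.115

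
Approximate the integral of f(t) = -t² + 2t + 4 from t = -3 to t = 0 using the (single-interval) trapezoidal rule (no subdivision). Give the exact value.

-10.5

T = (b−a)/2 · [f(-3) + f(0)] = 1.5·[(-11) + 4] = -10.5.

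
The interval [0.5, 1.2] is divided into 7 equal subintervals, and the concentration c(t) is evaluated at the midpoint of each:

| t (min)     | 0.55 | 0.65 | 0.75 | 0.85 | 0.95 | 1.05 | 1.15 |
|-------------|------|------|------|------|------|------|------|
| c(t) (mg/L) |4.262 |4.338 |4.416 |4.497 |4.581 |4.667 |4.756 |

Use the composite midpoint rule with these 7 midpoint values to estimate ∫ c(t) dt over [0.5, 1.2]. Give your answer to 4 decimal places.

3.1517

h = 0.1, n = 7.
h·[y(m₁) + y(m₂) + y(m₃) + y(m₄) + y(m₅) + y(m₆) + y(m₇)] = 0.1·(31.517) = 3.1517.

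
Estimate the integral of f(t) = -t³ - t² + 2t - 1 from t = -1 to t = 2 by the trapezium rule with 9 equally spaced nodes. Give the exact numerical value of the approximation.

h = (2 − (-1))/8 = 0.375.
Nodes t₀,…,t₈ = -1, -0.625, -0.25, 0.125, 0.5, 0.875, 1.25, 1.625, 2.
f(t) = -t³ - t² + 2t - 1: f₀=-3, f₁=-2.396484375, f₂=-1.546875, f₃=-0.767578125, f₄=-0.375, f₅=-0.685546875, f₆=-2.015625, f₇=-4.681640625, f₈=-9.
(h/2)·[f₀ + 2f₁ + 2f₂ + 2f₃ + 2f₄ + 2f₅ + 2f₆ + 2f₇ + f₈] = 0.1875·(-36.9375) = -6.92578125.

-6.92578125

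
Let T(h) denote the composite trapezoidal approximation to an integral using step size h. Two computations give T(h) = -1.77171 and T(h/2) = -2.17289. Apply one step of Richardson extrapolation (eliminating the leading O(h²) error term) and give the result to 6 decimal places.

-2.306617

R = (4·T(h/2) − T(h)) / 3 = (4·(-2.17289) − (-1.77171))/3 = (-6.91985)/3 = -2.306617.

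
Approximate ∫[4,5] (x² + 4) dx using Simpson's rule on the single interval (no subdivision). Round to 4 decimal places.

24.3333

S = (b−a)/6 · [f(4) + 4f(4.5) + f(5)] = 0.166667·[20 + 4·24.25 + 29] = 24.3333.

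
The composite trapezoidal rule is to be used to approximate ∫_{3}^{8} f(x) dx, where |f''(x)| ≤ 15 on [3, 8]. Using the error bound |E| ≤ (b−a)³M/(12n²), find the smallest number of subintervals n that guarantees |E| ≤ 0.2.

28

Need 1875/(12n²) ≤ 0.2.
n² ≥ 1875/(12·0.2) = 781.25 ⇒ n ≥ 27.9508, so the smallest n is 28.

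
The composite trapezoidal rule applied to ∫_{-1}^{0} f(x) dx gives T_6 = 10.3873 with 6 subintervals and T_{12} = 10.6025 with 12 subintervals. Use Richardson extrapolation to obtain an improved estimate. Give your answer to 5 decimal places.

R = (4·T_{12} − T_6) / 3 = (4·10.6025 − 10.3873)/3 = (32.0227)/3 = 10.67423.

10.67423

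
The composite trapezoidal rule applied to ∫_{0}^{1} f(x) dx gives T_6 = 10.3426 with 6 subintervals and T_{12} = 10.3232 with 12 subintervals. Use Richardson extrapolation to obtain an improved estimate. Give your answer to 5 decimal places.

R = (4·T_{12} − T_6) / 3 = (4·10.3232 − 10.3426)/3 = (30.9502)/3 = 10.31673.

10.31673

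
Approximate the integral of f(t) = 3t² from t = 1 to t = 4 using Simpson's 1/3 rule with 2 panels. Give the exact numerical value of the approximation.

h = (4 − 1)/2 = 1.5.
Nodes t₀,…,t₂ = 1, 2.5, 4.
f(t) = 3t²: f₀=3, f₁=18.75, f₂=48.
(h/3)·[f₀ + 4f₁ + f₂] = 0.5·(126) = 63.

63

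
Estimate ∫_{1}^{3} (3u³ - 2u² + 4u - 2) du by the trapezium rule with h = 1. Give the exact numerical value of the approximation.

h = (3 − 1)/2 = 1.
Nodes u₀,…,u₂ = 1, 2, 3.
f(u) = 3u³ - 2u² + 4u - 2: f₀=3, f₁=22, f₂=73.
(h/2)·[f₀ + 2f₁ + f₂] = 0.5·(120) = 60.

60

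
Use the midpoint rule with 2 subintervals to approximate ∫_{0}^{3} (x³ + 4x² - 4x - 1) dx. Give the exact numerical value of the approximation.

30.46875

h = (3 − 0)/2 = 1.5.
Midpoints m₁,…,m₂ = 0.75, 2.25.
f(m₁)=-1.328125, f(m₂)=21.640625.
h·[f(m₁) + f(m₂)] = 1.5·(20.3125) = 30.46875.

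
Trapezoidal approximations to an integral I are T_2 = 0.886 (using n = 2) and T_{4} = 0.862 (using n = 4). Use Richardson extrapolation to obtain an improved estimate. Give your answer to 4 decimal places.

R = (4·T_{4} − T_2) / 3 = (4·0.862 − 0.886)/3 = (2.562)/3 = 0.8540.

0.8540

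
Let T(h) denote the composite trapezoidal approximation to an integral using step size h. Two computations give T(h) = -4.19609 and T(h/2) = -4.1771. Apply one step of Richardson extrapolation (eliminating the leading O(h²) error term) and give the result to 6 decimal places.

-4.170770

R = (4·T(h/2) − T(h)) / 3 = (4·(-4.1771) − (-4.19609))/3 = (-12.51231)/3 = -4.170770.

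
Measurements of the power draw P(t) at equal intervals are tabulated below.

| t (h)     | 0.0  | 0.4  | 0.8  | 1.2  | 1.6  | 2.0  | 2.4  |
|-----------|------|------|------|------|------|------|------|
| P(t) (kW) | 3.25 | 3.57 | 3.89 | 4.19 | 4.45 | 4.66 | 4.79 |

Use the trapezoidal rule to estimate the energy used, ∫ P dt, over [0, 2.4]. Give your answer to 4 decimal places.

9.9120

h = 0.4, n = 6.
(h/2)·[y₀ + 2y₁ + 2y₂ + 2y₃ + 2y₄ + 2y₅ + y₆] = 0.2·(49.56) = 9.9120.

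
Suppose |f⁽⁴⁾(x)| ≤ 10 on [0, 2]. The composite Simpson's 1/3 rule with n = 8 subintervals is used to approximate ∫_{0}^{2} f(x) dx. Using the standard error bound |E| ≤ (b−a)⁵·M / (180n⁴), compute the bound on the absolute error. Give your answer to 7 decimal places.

0.0004340

|E| ≤ (2)⁵·10 / (180·8⁴) = 320/737280 = 0.0004340.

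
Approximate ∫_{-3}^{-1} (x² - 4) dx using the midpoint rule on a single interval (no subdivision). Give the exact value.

M = (b−a)·f(-2) = 2·(0) = 0.

0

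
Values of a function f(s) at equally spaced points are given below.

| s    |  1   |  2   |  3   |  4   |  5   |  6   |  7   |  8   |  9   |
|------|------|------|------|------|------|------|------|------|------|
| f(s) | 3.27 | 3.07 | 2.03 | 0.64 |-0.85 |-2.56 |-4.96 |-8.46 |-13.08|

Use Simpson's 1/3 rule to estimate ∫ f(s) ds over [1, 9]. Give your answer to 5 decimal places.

-15.53667

h = 1, n = 8.
(h/3)·[y₀ + 4y₁ + 2y₂ + 4y₃ + 2y₄ + 4y₅ + 2y₆ + 4y₇ + y₈] = 0.333333·(-46.61) = -15.53667.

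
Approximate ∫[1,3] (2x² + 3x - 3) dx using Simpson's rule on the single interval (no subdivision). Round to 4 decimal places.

23.3333

S = (b−a)/6 · [f(1) + 4f(2) + f(3)] = 0.333333·[2 + 4·11 + 24] = 23.3333.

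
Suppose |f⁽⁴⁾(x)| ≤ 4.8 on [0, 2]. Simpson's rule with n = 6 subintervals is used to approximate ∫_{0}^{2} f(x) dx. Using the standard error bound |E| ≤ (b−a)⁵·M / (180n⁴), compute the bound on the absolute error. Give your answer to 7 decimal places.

|E| ≤ (2)⁵·4.8 / (180·6⁴) = 153.6/233280 = 0.0006584.

0.0006584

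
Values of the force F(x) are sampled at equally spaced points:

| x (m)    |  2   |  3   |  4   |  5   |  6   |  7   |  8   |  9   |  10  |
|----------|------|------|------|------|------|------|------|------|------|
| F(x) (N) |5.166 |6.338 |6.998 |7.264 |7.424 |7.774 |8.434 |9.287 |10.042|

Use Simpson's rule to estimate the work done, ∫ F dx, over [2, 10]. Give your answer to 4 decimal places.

h = 1, n = 8.
(h/3)·[y₀ + 4y₁ + 2y₂ + 4y₃ + 2y₄ + 4y₅ + 2y₆ + 4y₇ + y₈] = 0.333333·(183.572) = 61.1907.

61.1907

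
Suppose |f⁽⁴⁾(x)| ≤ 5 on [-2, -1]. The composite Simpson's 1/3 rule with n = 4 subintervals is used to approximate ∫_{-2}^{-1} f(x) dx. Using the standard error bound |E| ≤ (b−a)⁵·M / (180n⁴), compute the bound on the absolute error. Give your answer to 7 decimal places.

|E| ≤ (1)⁵·5 / (180·4⁴) = 5/46080 = 0.0001085.

0.0001085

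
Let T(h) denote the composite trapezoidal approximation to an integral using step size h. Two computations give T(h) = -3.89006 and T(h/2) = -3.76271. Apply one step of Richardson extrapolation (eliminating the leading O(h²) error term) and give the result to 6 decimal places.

R = (4·T(h/2) − T(h)) / 3 = (4·(-3.76271) − (-3.89006))/3 = (-11.16078)/3 = -3.720260.

-3.720260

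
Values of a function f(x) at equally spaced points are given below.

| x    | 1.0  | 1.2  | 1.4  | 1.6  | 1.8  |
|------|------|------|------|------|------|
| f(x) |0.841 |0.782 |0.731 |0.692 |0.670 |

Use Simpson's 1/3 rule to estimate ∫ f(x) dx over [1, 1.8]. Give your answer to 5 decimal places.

0.59127

h = 0.2, n = 4.
(h/3)·[y₀ + 4y₁ + 2y₂ + 4y₃ + y₄] = 0.066667·(8.869) = 0.59127.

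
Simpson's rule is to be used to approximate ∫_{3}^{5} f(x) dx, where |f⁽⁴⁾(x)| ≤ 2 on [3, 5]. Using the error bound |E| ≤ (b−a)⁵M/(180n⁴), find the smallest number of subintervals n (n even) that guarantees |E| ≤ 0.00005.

Need 64/(180n⁴) ≤ 0.00005.
n⁴ ≥ 64/(180·0.00005) = 7111.11 ⇒ n ≥ 9.1830, so the smallest even n is 10. (n must be even for Simpson's rule.)

10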